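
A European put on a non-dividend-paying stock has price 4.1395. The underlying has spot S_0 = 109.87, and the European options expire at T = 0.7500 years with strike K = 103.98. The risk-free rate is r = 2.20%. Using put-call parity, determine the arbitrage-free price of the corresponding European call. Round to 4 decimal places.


Answer: Call price = 11.7311

Derivation:
Put-call parity: C - P = S_0 * exp(-qT) - K * exp(-rT).
S_0 * exp(-qT) = 109.8700 * 1.00000000 = 109.87000000
K * exp(-rT) = 103.9800 * 0.98363538 = 102.27840675
C = P + S*exp(-qT) - K*exp(-rT)
C = 4.1395 + 109.87000000 - 102.27840675 = 11.7311


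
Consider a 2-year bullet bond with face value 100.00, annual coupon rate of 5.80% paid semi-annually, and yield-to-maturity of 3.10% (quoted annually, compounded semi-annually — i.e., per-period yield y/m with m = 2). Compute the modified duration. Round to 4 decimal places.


Coupon per period c = face * coupon_rate / m = 2.900000
Periods per year m = 2; per-period yield y/m = 0.015500
Number of cashflows N = 4
Cashflows (t years, CF_t, discount factor 1/(1+y/m)^(m*t), PV):
  t = 0.5000: CF_t = 2.900000, DF = 0.984737, PV = 2.855736
  t = 1.0000: CF_t = 2.900000, DF = 0.969706, PV = 2.812148
  t = 1.5000: CF_t = 2.900000, DF = 0.954905, PV = 2.769225
  t = 2.0000: CF_t = 102.900000, DF = 0.940330, PV = 96.759956
Price P = sum_t PV_t = 105.197065
First compute Macaulay numerator sum_t t * PV_t:
  t * PV_t at t = 0.5000: 1.427868
  t * PV_t at t = 1.0000: 2.812148
  t * PV_t at t = 1.5000: 4.153837
  t * PV_t at t = 2.0000: 193.519913
Macaulay duration D = 201.913766 / 105.197065 = 1.919386
Modified duration = D / (1 + y/m) = 1.919386 / (1 + 0.015500) = 1.890090

Answer: Modified duration = 1.8901


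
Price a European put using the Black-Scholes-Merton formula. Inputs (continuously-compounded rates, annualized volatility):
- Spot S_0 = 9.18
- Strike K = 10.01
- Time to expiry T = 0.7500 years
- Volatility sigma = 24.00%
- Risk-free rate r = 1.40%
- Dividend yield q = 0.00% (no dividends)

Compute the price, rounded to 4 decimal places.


d1 = (ln(S/K) + (r - q + 0.5*sigma^2) * T) / (sigma * sqrt(T)) = -0.26200823
d2 = d1 - sigma * sqrt(T) = -0.46985433
exp(-rT) = 0.98955493; exp(-qT) = 1.00000000
P = K * exp(-rT) * N(-d2) - S_0 * exp(-qT) * N(-d1)
N(-d1) = 0.60334245; N(-d2) = 0.68077045
P = 10.0100 * 0.98955493 * 0.68077045 - 9.1800 * 1.00000000 * 0.60334245 = 1.2047

Answer: Price = 1.2047


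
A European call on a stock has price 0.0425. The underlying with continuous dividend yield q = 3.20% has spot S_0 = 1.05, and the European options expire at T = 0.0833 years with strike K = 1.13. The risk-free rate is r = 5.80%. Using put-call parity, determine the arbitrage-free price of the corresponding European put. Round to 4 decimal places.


Put-call parity: C - P = S_0 * exp(-qT) - K * exp(-rT).
S_0 * exp(-qT) = 1.0500 * 0.99733795 = 1.04720485
K * exp(-rT) = 1.1300 * 0.99518025 = 1.12455369
P = C - S*exp(-qT) + K*exp(-rT)
P = 0.0425 - 1.04720485 + 1.12455369 = 0.1198

Answer: Put price = 0.1198


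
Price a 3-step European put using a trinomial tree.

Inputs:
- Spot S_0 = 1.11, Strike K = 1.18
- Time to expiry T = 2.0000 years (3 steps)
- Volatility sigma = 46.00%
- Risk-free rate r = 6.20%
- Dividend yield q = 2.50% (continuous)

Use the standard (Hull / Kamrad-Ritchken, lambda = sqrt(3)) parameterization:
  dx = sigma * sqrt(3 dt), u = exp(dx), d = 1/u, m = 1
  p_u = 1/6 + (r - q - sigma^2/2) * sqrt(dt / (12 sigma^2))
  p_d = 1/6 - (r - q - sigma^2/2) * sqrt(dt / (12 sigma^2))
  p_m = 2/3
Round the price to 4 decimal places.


dt = T/N = 0.666667; dx = sigma*sqrt(3*dt) = 0.650538
u = exp(dx) = 1.916572; d = 1/u = 0.521765
p_u = 0.131414, p_m = 0.666667, p_d = 0.201920
Discount per step: exp(-r*dt) = 0.959509
Stock lattice S(k, j) with j the centered position index:
  k=0: S(0,+0) = 1.1100
  k=1: S(1,-1) = 0.5792; S(1,+0) = 1.1100; S(1,+1) = 2.1274
  k=2: S(2,-2) = 0.3022; S(2,-1) = 0.5792; S(2,+0) = 1.1100; S(2,+1) = 2.1274; S(2,+2) = 4.0773
  k=3: S(3,-3) = 0.1577; S(3,-2) = 0.3022; S(3,-1) = 0.5792; S(3,+0) = 1.1100; S(3,+1) = 2.1274; S(3,+2) = 4.0773; S(3,+3) = 7.8145
Terminal payoffs V(N, j) = max(K - S_T, 0):
  V(3,-3) = 1.022331; V(3,-2) = 0.877815; V(3,-1) = 0.600841; V(3,+0) = 0.070000; V(3,+1) = 0.000000; V(3,+2) = 0.000000; V(3,+3) = 0.000000
Backward induction: V(k, j) = exp(-r*dt) * [p_u * V(k+1, j+1) + p_m * V(k+1, j) + p_d * V(k+1, j-1)]
  V(2,-2) = exp(-r*dt) * [p_u*0.600841 + p_m*0.877815 + p_d*1.022331] = 0.835346
  V(2,-1) = exp(-r*dt) * [p_u*0.070000 + p_m*0.600841 + p_d*0.877815] = 0.563239
  V(2,+0) = exp(-r*dt) * [p_u*0.000000 + p_m*0.070000 + p_d*0.600841] = 0.161186
  V(2,+1) = exp(-r*dt) * [p_u*0.000000 + p_m*0.000000 + p_d*0.070000] = 0.013562
  V(2,+2) = exp(-r*dt) * [p_u*0.000000 + p_m*0.000000 + p_d*0.000000] = 0.000000
  V(1,-1) = exp(-r*dt) * [p_u*0.161186 + p_m*0.563239 + p_d*0.835346] = 0.542456
  V(1,+0) = exp(-r*dt) * [p_u*0.013562 + p_m*0.161186 + p_d*0.563239] = 0.213941
  V(1,+1) = exp(-r*dt) * [p_u*0.000000 + p_m*0.013562 + p_d*0.161186] = 0.039904
  V(0,+0) = exp(-r*dt) * [p_u*0.039904 + p_m*0.213941 + p_d*0.542456] = 0.246981

Answer: Price = V(0,0) = 0.2470


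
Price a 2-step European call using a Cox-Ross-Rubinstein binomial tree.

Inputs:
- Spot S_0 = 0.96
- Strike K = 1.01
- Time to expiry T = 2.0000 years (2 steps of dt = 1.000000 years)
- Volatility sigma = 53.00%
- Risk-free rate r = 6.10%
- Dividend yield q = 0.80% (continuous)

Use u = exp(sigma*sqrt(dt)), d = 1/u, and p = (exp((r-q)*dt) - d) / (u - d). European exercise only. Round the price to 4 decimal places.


Answer: Price = V(0,0) = 0.2743

Derivation:
dt = T/N = 1.000000
u = exp(sigma*sqrt(dt)) = 1.698932; d = 1/u = 0.588605
p = (exp((r-q)*dt) - d) / (u - d) = 0.419538
Discount per step: exp(-r*dt) = 0.940823
Stock lattice S(k, i) with i counting down-moves:
  k=0: S(0,0) = 0.9600
  k=1: S(1,0) = 1.6310; S(1,1) = 0.5651
  k=2: S(2,0) = 2.7709; S(2,1) = 0.9600; S(2,2) = 0.3326
Terminal payoffs V(N, i) = max(S_T - K, 0):
  V(2,0) = 1.760916; V(2,1) = 0.000000; V(2,2) = 0.000000
Backward induction: V(k, i) = exp(-r*dt) * [p * V(k+1, i) + (1-p) * V(k+1, i+1)].
  V(1,0) = exp(-r*dt) * [p*1.760916 + (1-p)*0.000000] = 0.695053
  V(1,1) = exp(-r*dt) * [p*0.000000 + (1-p)*0.000000] = 0.000000
  V(0,0) = exp(-r*dt) * [p*0.695053 + (1-p)*0.000000] = 0.274345


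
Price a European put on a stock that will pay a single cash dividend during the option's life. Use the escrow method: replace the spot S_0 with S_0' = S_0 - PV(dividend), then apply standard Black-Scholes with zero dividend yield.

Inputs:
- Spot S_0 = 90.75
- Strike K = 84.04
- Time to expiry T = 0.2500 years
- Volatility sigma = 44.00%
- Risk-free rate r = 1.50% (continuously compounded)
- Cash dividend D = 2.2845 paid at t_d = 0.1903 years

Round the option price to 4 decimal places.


Answer: Price = 5.4028

Derivation:
PV(D) = D * exp(-r * t_d) = 2.2845 * 0.99714957 = 2.27798819
S_0' = S_0 - PV(D) = 90.7500 - 2.27798819 = 88.47201181
d1 = (ln(S_0'/K) + (r + sigma^2/2)*T) / (sigma*sqrt(T)) = 0.36065171
d2 = d1 - sigma*sqrt(T) = 0.14065171
exp(-rT) = 0.99625702
N(-d1) = 0.35917992; N(-d2) = 0.44407255
P = K * exp(-rT) * N(-d2) - S_0' * N(-d1) = 84.0400 * 0.99625702 * 0.44407255 - 88.47201181 * 0.35917992 = 5.4028


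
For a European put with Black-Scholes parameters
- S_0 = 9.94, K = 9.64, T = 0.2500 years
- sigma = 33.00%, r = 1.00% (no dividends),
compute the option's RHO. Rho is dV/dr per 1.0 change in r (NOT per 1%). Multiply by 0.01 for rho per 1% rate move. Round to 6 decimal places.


d1 = 0.2833843154; d2 = 0.1183843154
phi(d1) = 0.3832407611; exp(-qT) = 1.0000000000; exp(-rT) = 0.9975031224
N(-d2) = 0.4528815764
Rho = -K*T*exp(-rT)*N(-d2) = -9.6400 * 0.2500 * 0.9975031224 * 0.4528815764 = -1.088719

Answer: Rho = -1.088719


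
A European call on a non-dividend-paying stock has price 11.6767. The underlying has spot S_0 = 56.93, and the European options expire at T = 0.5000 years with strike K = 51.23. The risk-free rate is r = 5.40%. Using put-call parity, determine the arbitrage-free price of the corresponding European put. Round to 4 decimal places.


Answer: Put price = 4.6120

Derivation:
Put-call parity: C - P = S_0 * exp(-qT) - K * exp(-rT).
S_0 * exp(-qT) = 56.9300 * 1.00000000 = 56.93000000
K * exp(-rT) = 51.2300 * 0.97336124 = 49.86529640
P = C - S*exp(-qT) + K*exp(-rT)
P = 11.6767 - 56.93000000 + 49.86529640 = 4.6120


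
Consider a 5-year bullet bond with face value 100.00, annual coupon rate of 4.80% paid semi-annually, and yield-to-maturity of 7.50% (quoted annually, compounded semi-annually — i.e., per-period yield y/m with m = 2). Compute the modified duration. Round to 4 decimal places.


Answer: Modified duration = 4.3061

Derivation:
Coupon per period c = face * coupon_rate / m = 2.400000
Periods per year m = 2; per-period yield y/m = 0.037500
Number of cashflows N = 10
Cashflows (t years, CF_t, discount factor 1/(1+y/m)^(m*t), PV):
  t = 0.5000: CF_t = 2.400000, DF = 0.963855, PV = 2.313253
  t = 1.0000: CF_t = 2.400000, DF = 0.929017, PV = 2.229641
  t = 1.5000: CF_t = 2.400000, DF = 0.895438, PV = 2.149052
  t = 2.0000: CF_t = 2.400000, DF = 0.863073, PV = 2.071375
  t = 2.5000: CF_t = 2.400000, DF = 0.831878, PV = 1.996506
  t = 3.0000: CF_t = 2.400000, DF = 0.801810, PV = 1.924344
  t = 3.5000: CF_t = 2.400000, DF = 0.772829, PV = 1.854789
  t = 4.0000: CF_t = 2.400000, DF = 0.744895, PV = 1.787748
  t = 4.5000: CF_t = 2.400000, DF = 0.717971, PV = 1.723131
  t = 5.0000: CF_t = 102.400000, DF = 0.692020, PV = 70.862897
Price P = sum_t PV_t = 88.912737
First compute Macaulay numerator sum_t t * PV_t:
  t * PV_t at t = 0.5000: 1.156627
  t * PV_t at t = 1.0000: 2.229641
  t * PV_t at t = 1.5000: 3.223578
  t * PV_t at t = 2.0000: 4.142751
  t * PV_t at t = 2.5000: 4.991266
  t * PV_t at t = 3.0000: 5.773031
  t * PV_t at t = 3.5000: 6.491761
  t * PV_t at t = 4.0000: 7.150994
  t * PV_t at t = 4.5000: 7.754089
  t * PV_t at t = 5.0000: 354.314485
Macaulay duration D = 397.228223 / 88.912737 = 4.467619
Modified duration = D / (1 + y/m) = 4.467619 / (1 + 0.037500) = 4.306139


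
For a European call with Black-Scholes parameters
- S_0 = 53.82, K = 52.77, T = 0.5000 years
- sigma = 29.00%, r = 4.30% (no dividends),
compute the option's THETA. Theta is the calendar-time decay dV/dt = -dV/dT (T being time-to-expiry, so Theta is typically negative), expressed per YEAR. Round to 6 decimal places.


d1 = 0.3034575469; d2 = 0.0983965804
phi(d1) = 0.3809901434; exp(-qT) = 1.0000000000; exp(-rT) = 0.9787294775
Theta = -S*exp(-qT)*phi(d1)*sigma/(2*sqrt(T)) - r*K*exp(-rT)*N(d2) + q*S*exp(-qT)*N(d1)
N(d1) = 0.6192294022; N(d2) = 0.5391913050; sqrt(T) = 0.7071067812
Term 1 = -53.8200 * 1.0000000000 * 0.3809901434 * 0.2900 / (2 * 0.7071067812) = -4.2047524633
Term 2 = -0.0430 * 52.7700 * 0.9787294775 * 0.5391913050 = -1.1974602300
Term 3 = 0 (no dividend yield, q = 0)
Theta = -4.2047524633 + (-1.1974602300) + (0.0000000000) = -5.402213

Answer: Theta = -5.402213


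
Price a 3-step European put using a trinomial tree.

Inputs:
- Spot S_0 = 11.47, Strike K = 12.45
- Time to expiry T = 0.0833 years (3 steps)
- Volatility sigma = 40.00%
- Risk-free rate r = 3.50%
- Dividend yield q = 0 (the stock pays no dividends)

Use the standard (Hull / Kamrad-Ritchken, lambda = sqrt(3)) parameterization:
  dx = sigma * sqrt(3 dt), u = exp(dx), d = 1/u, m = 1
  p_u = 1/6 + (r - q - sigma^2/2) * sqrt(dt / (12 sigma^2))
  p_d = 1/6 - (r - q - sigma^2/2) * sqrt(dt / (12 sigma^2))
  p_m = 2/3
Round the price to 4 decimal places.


dt = T/N = 0.027767; dx = sigma*sqrt(3*dt) = 0.115447
u = exp(dx) = 1.122375; d = 1/u = 0.890968
p_u = 0.161255, p_m = 0.666667, p_d = 0.172078
Discount per step: exp(-r*dt) = 0.999029
Stock lattice S(k, j) with j the centered position index:
  k=0: S(0,+0) = 11.4700
  k=1: S(1,-1) = 10.2194; S(1,+0) = 11.4700; S(1,+1) = 12.8736
  k=2: S(2,-2) = 9.1052; S(2,-1) = 10.2194; S(2,+0) = 11.4700; S(2,+1) = 12.8736; S(2,+2) = 14.4491
  k=3: S(3,-3) = 8.1124; S(3,-2) = 9.1052; S(3,-1) = 10.2194; S(3,+0) = 11.4700; S(3,+1) = 12.8736; S(3,+2) = 14.4491; S(3,+3) = 16.2173
Terminal payoffs V(N, j) = max(K - S_T, 0):
  V(3,-3) = 4.337598; V(3,-2) = 3.344842; V(3,-1) = 2.230599; V(3,+0) = 0.980000; V(3,+1) = 0.000000; V(3,+2) = 0.000000; V(3,+3) = 0.000000
Backward induction: V(k, j) = exp(-r*dt) * [p_u * V(k+1, j+1) + p_m * V(k+1, j) + p_d * V(k+1, j-1)]
  V(2,-2) = exp(-r*dt) * [p_u*2.230599 + p_m*3.344842 + p_d*4.337598] = 3.332756
  V(2,-1) = exp(-r*dt) * [p_u*0.980000 + p_m*2.230599 + p_d*3.344842] = 2.218514
  V(2,+0) = exp(-r*dt) * [p_u*0.000000 + p_m*0.980000 + p_d*2.230599] = 1.036163
  V(2,+1) = exp(-r*dt) * [p_u*0.000000 + p_m*0.000000 + p_d*0.980000] = 0.168473
  V(2,+2) = exp(-r*dt) * [p_u*0.000000 + p_m*0.000000 + p_d*0.000000] = 0.000000
  V(1,-1) = exp(-r*dt) * [p_u*1.036163 + p_m*2.218514 + p_d*3.332756] = 2.217434
  V(1,+0) = exp(-r*dt) * [p_u*0.168473 + p_m*1.036163 + p_d*2.218514] = 1.098632
  V(1,+1) = exp(-r*dt) * [p_u*0.000000 + p_m*0.168473 + p_d*1.036163] = 0.290334
  V(0,+0) = exp(-r*dt) * [p_u*0.290334 + p_m*1.098632 + p_d*2.217434] = 1.159684

Answer: Price = V(0,0) = 1.1597


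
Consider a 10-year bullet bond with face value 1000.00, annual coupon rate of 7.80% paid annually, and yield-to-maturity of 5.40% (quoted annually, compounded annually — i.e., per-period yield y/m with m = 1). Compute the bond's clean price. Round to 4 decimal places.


Coupon per period c = face * coupon_rate / m = 78.000000
Periods per year m = 1; per-period yield y/m = 0.054000
Number of cashflows N = 10
Cashflows (t years, CF_t, discount factor 1/(1+y/m)^(m*t), PV):
  t = 1.0000: CF_t = 78.000000, DF = 0.948767, PV = 74.003795
  t = 2.0000: CF_t = 78.000000, DF = 0.900158, PV = 70.212329
  t = 3.0000: CF_t = 78.000000, DF = 0.854040, PV = 66.615113
  t = 4.0000: CF_t = 78.000000, DF = 0.810285, PV = 63.202195
  t = 5.0000: CF_t = 78.000000, DF = 0.768771, PV = 59.964132
  t = 6.0000: CF_t = 78.000000, DF = 0.729384, PV = 56.891965
  t = 7.0000: CF_t = 78.000000, DF = 0.692015, PV = 53.977197
  t = 8.0000: CF_t = 78.000000, DF = 0.656561, PV = 51.211762
  t = 9.0000: CF_t = 78.000000, DF = 0.622923, PV = 48.588009
  t = 10.0000: CF_t = 1078.000000, DF = 0.591009, PV = 637.107404
Price P = sum_t PV_t = 1181.773901

Answer: Price = 1181.7739


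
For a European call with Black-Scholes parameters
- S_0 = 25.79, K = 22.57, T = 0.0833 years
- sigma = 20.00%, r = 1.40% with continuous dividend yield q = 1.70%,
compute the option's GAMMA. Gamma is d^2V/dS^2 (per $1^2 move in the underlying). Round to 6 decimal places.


Answer: Gamma = 0.017523

Derivation:
d1 = 2.3349481348; d2 = 2.2772246561
phi(d1) = 0.0261232403; exp(-qT) = 0.9985849022; exp(-rT) = 0.9988344797
Gamma = exp(-qT) * phi(d1) / (S * sigma * sqrt(T)) = 0.9985849022 * 0.0261232403 / (25.7900 * 0.2000 * 0.2886173938) = 0.017523


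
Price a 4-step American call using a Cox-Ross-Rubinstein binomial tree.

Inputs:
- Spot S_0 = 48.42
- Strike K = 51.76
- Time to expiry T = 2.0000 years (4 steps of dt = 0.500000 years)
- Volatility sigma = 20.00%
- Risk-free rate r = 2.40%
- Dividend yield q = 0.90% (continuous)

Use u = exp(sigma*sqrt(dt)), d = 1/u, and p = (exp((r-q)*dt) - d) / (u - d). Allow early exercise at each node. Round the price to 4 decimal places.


Answer: Price = V(0,0) = 4.7302

Derivation:
dt = T/N = 0.500000
u = exp(sigma*sqrt(dt)) = 1.151910; d = 1/u = 0.868123
p = (exp((r-q)*dt) - d) / (u - d) = 0.491231
Discount per step: exp(-r*dt) = 0.988072
Stock lattice S(k, i) with i counting down-moves:
  k=0: S(0,0) = 48.4200
  k=1: S(1,0) = 55.7755; S(1,1) = 42.0345
  k=2: S(2,0) = 64.2483; S(2,1) = 48.4200; S(2,2) = 36.4912
  k=3: S(3,0) = 74.0083; S(3,1) = 55.7755; S(3,2) = 42.0345; S(3,3) = 31.6788
  k=4: S(4,0) = 85.2509; S(4,1) = 64.2483; S(4,2) = 48.4200; S(4,3) = 36.4912; S(4,4) = 27.5011
Terminal payoffs V(N, i) = max(S_T - K, 0):
  V(4,0) = 33.490875; V(4,1) = 12.488326; V(4,2) = 0.000000; V(4,3) = 0.000000; V(4,4) = 0.000000
Backward induction: V(k, i) = exp(-r*dt) * [p * V(k+1, i) + (1-p) * V(k+1, i+1)]; then take max(V_cont, immediate exercise) for American.
  V(3,0) = exp(-r*dt) * [p*33.490875 + (1-p)*12.488326] = 22.533402; exercise = 22.248283; V(3,0) = max -> 22.533402
  V(3,1) = exp(-r*dt) * [p*12.488326 + (1-p)*0.000000] = 6.061479; exercise = 4.015478; V(3,1) = max -> 6.061479
  V(3,2) = exp(-r*dt) * [p*0.000000 + (1-p)*0.000000] = 0.000000; exercise = 0.000000; V(3,2) = max -> 0.000000
  V(3,3) = exp(-r*dt) * [p*0.000000 + (1-p)*0.000000] = 0.000000; exercise = 0.000000; V(3,3) = max -> 0.000000
  V(2,0) = exp(-r*dt) * [p*22.533402 + (1-p)*6.061479] = 13.984179; exercise = 12.488326; V(2,0) = max -> 13.984179
  V(2,1) = exp(-r*dt) * [p*6.061479 + (1-p)*0.000000] = 2.942070; exercise = 0.000000; V(2,1) = max -> 2.942070
  V(2,2) = exp(-r*dt) * [p*0.000000 + (1-p)*0.000000] = 0.000000; exercise = 0.000000; V(2,2) = max -> 0.000000
  V(1,0) = exp(-r*dt) * [p*13.984179 + (1-p)*2.942070] = 8.266502; exercise = 4.015478; V(1,0) = max -> 8.266502
  V(1,1) = exp(-r*dt) * [p*2.942070 + (1-p)*0.000000] = 1.427997; exercise = 0.000000; V(1,1) = max -> 1.427997
  V(0,0) = exp(-r*dt) * [p*8.266502 + (1-p)*1.427997] = 4.730180; exercise = 0.000000; V(0,0) = max -> 4.730180


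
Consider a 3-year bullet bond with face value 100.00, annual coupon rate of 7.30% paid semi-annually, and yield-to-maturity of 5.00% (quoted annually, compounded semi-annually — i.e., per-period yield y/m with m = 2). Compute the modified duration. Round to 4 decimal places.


Answer: Modified duration = 2.6896

Derivation:
Coupon per period c = face * coupon_rate / m = 3.650000
Periods per year m = 2; per-period yield y/m = 0.025000
Number of cashflows N = 6
Cashflows (t years, CF_t, discount factor 1/(1+y/m)^(m*t), PV):
  t = 0.5000: CF_t = 3.650000, DF = 0.975610, PV = 3.560976
  t = 1.0000: CF_t = 3.650000, DF = 0.951814, PV = 3.474123
  t = 1.5000: CF_t = 3.650000, DF = 0.928599, PV = 3.389388
  t = 2.0000: CF_t = 3.650000, DF = 0.905951, PV = 3.306720
  t = 2.5000: CF_t = 3.650000, DF = 0.883854, PV = 3.226068
  t = 3.0000: CF_t = 103.650000, DF = 0.862297, PV = 89.377070
Price P = sum_t PV_t = 106.334344
First compute Macaulay numerator sum_t t * PV_t:
  t * PV_t at t = 0.5000: 1.780488
  t * PV_t at t = 1.0000: 3.474123
  t * PV_t at t = 1.5000: 5.084082
  t * PV_t at t = 2.0000: 6.613440
  t * PV_t at t = 2.5000: 8.065170
  t * PV_t at t = 3.0000: 268.131210
Macaulay duration D = 293.148513 / 106.334344 = 2.756856
Modified duration = D / (1 + y/m) = 2.756856 / (1 + 0.025000) = 2.689616


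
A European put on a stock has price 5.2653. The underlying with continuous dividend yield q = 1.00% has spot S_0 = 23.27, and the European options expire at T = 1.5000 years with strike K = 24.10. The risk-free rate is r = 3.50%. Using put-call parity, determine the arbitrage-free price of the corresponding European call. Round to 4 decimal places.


Answer: Call price = 5.3215

Derivation:
Put-call parity: C - P = S_0 * exp(-qT) - K * exp(-rT).
S_0 * exp(-qT) = 23.2700 * 0.98511194 = 22.92355483
K * exp(-rT) = 24.1000 * 0.94885432 = 22.86738914
C = P + S*exp(-qT) - K*exp(-rT)
C = 5.2653 + 22.92355483 - 22.86738914 = 5.3215


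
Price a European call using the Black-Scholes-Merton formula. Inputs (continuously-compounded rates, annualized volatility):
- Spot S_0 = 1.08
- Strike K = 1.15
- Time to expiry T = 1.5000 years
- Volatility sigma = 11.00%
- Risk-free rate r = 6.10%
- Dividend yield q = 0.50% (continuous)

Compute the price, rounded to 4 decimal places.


d1 = (ln(S/K) + (r - q + 0.5*sigma^2) * T) / (sigma * sqrt(T)) = 0.22471544
d2 = d1 - sigma * sqrt(T) = 0.08999350
exp(-rT) = 0.91256132; exp(-qT) = 0.99252805
C = S_0 * exp(-qT) * N(d1) - K * exp(-rT) * N(d2)
N(d1) = 0.58889967; N(d2) = 0.53585381
C = 1.0800 * 0.99252805 * 0.58889967 - 1.1500 * 0.91256132 * 0.53585381 = 0.0689

Answer: Price = 0.0689


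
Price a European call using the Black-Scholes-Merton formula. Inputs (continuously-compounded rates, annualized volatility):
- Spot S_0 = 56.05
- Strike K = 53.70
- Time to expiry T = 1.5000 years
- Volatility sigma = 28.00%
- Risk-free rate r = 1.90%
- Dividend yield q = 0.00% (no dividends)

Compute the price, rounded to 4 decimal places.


Answer: Price = 9.4547

Derivation:
d1 = (ln(S/K) + (r - q + 0.5*sigma^2) * T) / (sigma * sqrt(T)) = 0.37947013
d2 = d1 - sigma * sqrt(T) = 0.03654157
exp(-rT) = 0.97190229; exp(-qT) = 1.00000000
C = S_0 * exp(-qT) * N(d1) - K * exp(-rT) * N(d2)
N(d1) = 0.64783061; N(d2) = 0.51457473
C = 56.0500 * 1.00000000 * 0.64783061 - 53.7000 * 0.97190229 * 0.51457473 = 9.4547


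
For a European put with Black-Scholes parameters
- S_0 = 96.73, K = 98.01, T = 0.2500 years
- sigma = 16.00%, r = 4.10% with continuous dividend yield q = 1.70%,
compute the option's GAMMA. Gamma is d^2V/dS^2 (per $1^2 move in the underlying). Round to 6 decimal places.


d1 = -0.0493240261; d2 = -0.1293240261
phi(d1) = 0.3984572902; exp(-qT) = 0.9957590185; exp(-rT) = 0.9898023522
Gamma = exp(-qT) * phi(d1) / (S * sigma * sqrt(T)) = 0.9957590185 * 0.3984572902 / (96.7300 * 0.1600 * 0.5000000000) = 0.051273

Answer: Gamma = 0.051273


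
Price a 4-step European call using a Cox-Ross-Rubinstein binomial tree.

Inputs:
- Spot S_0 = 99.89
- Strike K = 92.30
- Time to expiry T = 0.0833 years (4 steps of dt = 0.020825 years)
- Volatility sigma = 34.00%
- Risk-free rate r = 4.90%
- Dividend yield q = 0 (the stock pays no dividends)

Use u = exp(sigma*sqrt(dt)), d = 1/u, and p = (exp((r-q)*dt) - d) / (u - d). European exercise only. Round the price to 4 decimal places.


Answer: Price = V(0,0) = 9.0492

Derivation:
dt = T/N = 0.020825
u = exp(sigma*sqrt(dt)) = 1.050289; d = 1/u = 0.952119
p = (exp((r-q)*dt) - d) / (u - d) = 0.498136
Discount per step: exp(-r*dt) = 0.998980
Stock lattice S(k, i) with i counting down-moves:
  k=0: S(0,0) = 99.8900
  k=1: S(1,0) = 104.9133; S(1,1) = 95.1072
  k=2: S(2,0) = 110.1893; S(2,1) = 99.8900; S(2,2) = 90.5534
  k=3: S(3,0) = 115.7305; S(3,1) = 104.9133; S(3,2) = 95.1072; S(3,3) = 86.2176
  k=4: S(4,0) = 121.5505; S(4,1) = 110.1893; S(4,2) = 99.8900; S(4,3) = 90.5534; S(4,4) = 82.0895
Terminal payoffs V(N, i) = max(S_T - K, 0):
  V(4,0) = 29.250451; V(4,1) = 17.889267; V(4,2) = 7.590000; V(4,3) = 0.000000; V(4,4) = 0.000000
Backward induction: V(k, i) = exp(-r*dt) * [p * V(k+1, i) + (1-p) * V(k+1, i+1)].
  V(3,0) = exp(-r*dt) * [p*29.250451 + (1-p)*17.889267] = 23.524665
  V(3,1) = exp(-r*dt) * [p*17.889267 + (1-p)*7.590000] = 12.707463
  V(3,2) = exp(-r*dt) * [p*7.590000 + (1-p)*0.000000] = 3.776997
  V(3,3) = exp(-r*dt) * [p*0.000000 + (1-p)*0.000000] = 0.000000
  V(2,0) = exp(-r*dt) * [p*23.524665 + (1-p)*12.707463] = 18.077445
  V(2,1) = exp(-r*dt) * [p*12.707463 + (1-p)*3.776997] = 8.217195
  V(2,2) = exp(-r*dt) * [p*3.776997 + (1-p)*0.000000] = 1.879539
  V(1,0) = exp(-r*dt) * [p*18.077445 + (1-p)*8.217195] = 13.115551
  V(1,1) = exp(-r*dt) * [p*8.217195 + (1-p)*1.879539] = 5.031417
  V(0,0) = exp(-r*dt) * [p*13.115551 + (1-p)*5.031417] = 9.049177


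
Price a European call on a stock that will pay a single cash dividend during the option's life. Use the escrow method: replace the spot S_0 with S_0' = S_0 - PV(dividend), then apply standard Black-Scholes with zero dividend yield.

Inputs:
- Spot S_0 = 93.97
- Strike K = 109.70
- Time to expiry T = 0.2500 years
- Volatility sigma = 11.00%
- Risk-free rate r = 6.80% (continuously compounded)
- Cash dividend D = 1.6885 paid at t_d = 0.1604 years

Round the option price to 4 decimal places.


PV(D) = D * exp(-r * t_d) = 1.6885 * 0.98915207 = 1.67018327
S_0' = S_0 - PV(D) = 93.9700 - 1.67018327 = 92.29981673
d1 = (ln(S_0'/K) + (r + sigma^2/2)*T) / (sigma*sqrt(T)) = -2.80354021
d2 = d1 - sigma*sqrt(T) = -2.85854021
exp(-rT) = 0.98314368
N(d1) = 0.00252725; N(d2) = 0.00212798
C = S_0' * N(d1) - K * exp(-rT) * N(d2) = 92.29981673 * 0.00252725 - 109.7000 * 0.98314368 * 0.00212798 = 0.0038

Answer: Price = 0.0038


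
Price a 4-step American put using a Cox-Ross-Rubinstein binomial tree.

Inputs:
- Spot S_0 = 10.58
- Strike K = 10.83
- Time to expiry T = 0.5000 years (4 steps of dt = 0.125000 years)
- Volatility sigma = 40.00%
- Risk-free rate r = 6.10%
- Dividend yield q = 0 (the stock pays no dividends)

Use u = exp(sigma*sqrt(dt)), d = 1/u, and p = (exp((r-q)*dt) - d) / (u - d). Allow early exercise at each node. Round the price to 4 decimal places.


dt = T/N = 0.125000
u = exp(sigma*sqrt(dt)) = 1.151910; d = 1/u = 0.868123
p = (exp((r-q)*dt) - d) / (u - d) = 0.491675
Discount per step: exp(-r*dt) = 0.992404
Stock lattice S(k, i) with i counting down-moves:
  k=0: S(0,0) = 10.5800
  k=1: S(1,0) = 12.1872; S(1,1) = 9.1847
  k=2: S(2,0) = 14.0386; S(2,1) = 10.5800; S(2,2) = 7.9735
  k=3: S(3,0) = 16.1712; S(3,1) = 12.1872; S(3,2) = 9.1847; S(3,3) = 6.9220
  k=4: S(4,0) = 18.6277; S(4,1) = 14.0386; S(4,2) = 10.5800; S(4,3) = 7.9735; S(4,4) = 6.0091
Terminal payoffs V(N, i) = max(K - S_T, 0):
  V(4,0) = 0.000000; V(4,1) = 0.000000; V(4,2) = 0.250000; V(4,3) = 2.856507; V(4,4) = 4.820870
Backward induction: V(k, i) = exp(-r*dt) * [p * V(k+1, i) + (1-p) * V(k+1, i+1)]; then take max(V_cont, immediate exercise) for American.
  V(3,0) = exp(-r*dt) * [p*0.000000 + (1-p)*0.000000] = 0.000000; exercise = 0.000000; V(3,0) = max -> 0.000000
  V(3,1) = exp(-r*dt) * [p*0.000000 + (1-p)*0.250000] = 0.126116; exercise = 0.000000; V(3,1) = max -> 0.126116
  V(3,2) = exp(-r*dt) * [p*0.250000 + (1-p)*2.856507] = 1.562989; exercise = 1.645254; V(3,2) = max -> 1.645254
  V(3,3) = exp(-r*dt) * [p*2.856507 + (1-p)*4.820870] = 3.825759; exercise = 3.908023; V(3,3) = max -> 3.908023
  V(2,0) = exp(-r*dt) * [p*0.000000 + (1-p)*0.126116] = 0.063621; exercise = 0.000000; V(2,0) = max -> 0.063621
  V(2,1) = exp(-r*dt) * [p*0.126116 + (1-p)*1.645254] = 0.891508; exercise = 0.250000; V(2,1) = max -> 0.891508
  V(2,2) = exp(-r*dt) * [p*1.645254 + (1-p)*3.908023] = 2.774242; exercise = 2.856507; V(2,2) = max -> 2.856507
  V(1,0) = exp(-r*dt) * [p*0.063621 + (1-p)*0.891508] = 0.480777; exercise = 0.000000; V(1,0) = max -> 0.480777
  V(1,1) = exp(-r*dt) * [p*0.891508 + (1-p)*2.856507] = 1.876007; exercise = 1.645254; V(1,1) = max -> 1.876007
  V(0,0) = exp(-r*dt) * [p*0.480777 + (1-p)*1.876007] = 1.180968; exercise = 0.250000; V(0,0) = max -> 1.180968

Answer: Price = V(0,0) = 1.1810


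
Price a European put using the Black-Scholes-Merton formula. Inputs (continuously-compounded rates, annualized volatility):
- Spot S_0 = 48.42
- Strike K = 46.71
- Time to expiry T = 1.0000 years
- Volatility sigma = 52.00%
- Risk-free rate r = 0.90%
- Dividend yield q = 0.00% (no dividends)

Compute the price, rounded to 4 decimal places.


d1 = (ln(S/K) + (r - q + 0.5*sigma^2) * T) / (sigma * sqrt(T)) = 0.34645130
d2 = d1 - sigma * sqrt(T) = -0.17354870
exp(-rT) = 0.99104038; exp(-qT) = 1.00000000
P = K * exp(-rT) * N(-d2) - S_0 * exp(-qT) * N(-d1)
N(-d1) = 0.36450179; N(-d2) = 0.56888992
P = 46.7100 * 0.99104038 * 0.56888992 - 48.4200 * 1.00000000 * 0.36450179 = 8.6856

Answer: Price = 8.6856


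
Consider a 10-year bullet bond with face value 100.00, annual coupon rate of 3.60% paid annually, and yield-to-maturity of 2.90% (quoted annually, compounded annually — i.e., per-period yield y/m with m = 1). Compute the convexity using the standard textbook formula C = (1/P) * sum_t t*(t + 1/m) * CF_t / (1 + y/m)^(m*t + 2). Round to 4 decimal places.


Answer: Convexity = 84.9657

Derivation:
Coupon per period c = face * coupon_rate / m = 3.600000
Periods per year m = 1; per-period yield y/m = 0.029000
Number of cashflows N = 10
Cashflows (t years, CF_t, discount factor 1/(1+y/m)^(m*t), PV):
  t = 1.0000: CF_t = 3.600000, DF = 0.971817, PV = 3.498542
  t = 2.0000: CF_t = 3.600000, DF = 0.944429, PV = 3.399944
  t = 3.0000: CF_t = 3.600000, DF = 0.917812, PV = 3.304124
  t = 4.0000: CF_t = 3.600000, DF = 0.891946, PV = 3.211005
  t = 5.0000: CF_t = 3.600000, DF = 0.866808, PV = 3.120510
  t = 6.0000: CF_t = 3.600000, DF = 0.842379, PV = 3.032566
  t = 7.0000: CF_t = 3.600000, DF = 0.818639, PV = 2.947100
  t = 8.0000: CF_t = 3.600000, DF = 0.795567, PV = 2.864043
  t = 9.0000: CF_t = 3.600000, DF = 0.773146, PV = 2.783326
  t = 10.0000: CF_t = 103.600000, DF = 0.751357, PV = 77.840570
Price P = sum_t PV_t = 106.001731
Convexity numerator sum_t t*(t + 1/m) * CF_t / (1+y/m)^(m*t + 2):
  t = 1.0000: term = 6.608249
  t = 2.0000: term = 19.266031
  t = 3.0000: term = 37.446124
  t = 4.0000: term = 60.651319
  t = 5.0000: term = 88.413001
  t = 6.0000: term = 120.289797
  t = 7.0000: term = 155.866274
  t = 8.0000: term = 194.751697
  t = 9.0000: term = 236.578834
  t = 10.0000: term = 8086.636904
Convexity = (1/P) * sum = 9006.508230 / 106.001731 = 84.965671


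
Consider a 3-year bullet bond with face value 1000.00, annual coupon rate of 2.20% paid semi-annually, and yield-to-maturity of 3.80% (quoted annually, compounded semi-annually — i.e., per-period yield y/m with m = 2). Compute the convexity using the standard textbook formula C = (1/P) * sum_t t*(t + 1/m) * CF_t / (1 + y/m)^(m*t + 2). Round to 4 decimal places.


Answer: Convexity = 9.7416

Derivation:
Coupon per period c = face * coupon_rate / m = 11.000000
Periods per year m = 2; per-period yield y/m = 0.019000
Number of cashflows N = 6
Cashflows (t years, CF_t, discount factor 1/(1+y/m)^(m*t), PV):
  t = 0.5000: CF_t = 11.000000, DF = 0.981354, PV = 10.794897
  t = 1.0000: CF_t = 11.000000, DF = 0.963056, PV = 10.593618
  t = 1.5000: CF_t = 11.000000, DF = 0.945099, PV = 10.396092
  t = 2.0000: CF_t = 11.000000, DF = 0.927477, PV = 10.202250
  t = 2.5000: CF_t = 11.000000, DF = 0.910184, PV = 10.012021
  t = 3.0000: CF_t = 1011.000000, DF = 0.893213, PV = 903.038053
Price P = sum_t PV_t = 955.036932
Convexity numerator sum_t t*(t + 1/m) * CF_t / (1+y/m)^(m*t + 2):
  t = 0.5000: term = 5.198046
  t = 1.0000: term = 15.303375
  t = 1.5000: term = 30.036064
  t = 2.0000: term = 49.126699
  t = 2.5000: term = 72.316044
  t = 3.0000: term = 9131.602170
Convexity = (1/P) * sum = 9303.582398 / 955.036932 = 9.741594


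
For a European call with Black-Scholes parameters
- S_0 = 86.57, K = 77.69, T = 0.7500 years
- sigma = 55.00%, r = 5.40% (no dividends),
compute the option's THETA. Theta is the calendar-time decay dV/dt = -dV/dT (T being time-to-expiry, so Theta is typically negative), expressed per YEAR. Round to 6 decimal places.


Answer: Theta = -11.558668

Derivation:
d1 = 0.5504022591; d2 = 0.0740882870
phi(d1) = 0.3428679619; exp(-qT) = 1.0000000000; exp(-rT) = 0.9603091645
Theta = -S*exp(-qT)*phi(d1)*sigma/(2*sqrt(T)) - r*K*exp(-rT)*N(d2) + q*S*exp(-qT)*N(d1)
N(d1) = 0.7089782502; N(d2) = 0.5295299324; sqrt(T) = 0.8660254038
Term 1 = -86.5700 * 1.0000000000 * 0.3428679619 * 0.5500 / (2 * 0.8660254038) = -9.4253261119
Term 2 = -0.0540 * 77.6900 * 0.9603091645 * 0.5295299324 = -2.1333419282
Term 3 = 0 (no dividend yield, q = 0)
Theta = -9.4253261119 + (-2.1333419282) + (0.0000000000) = -11.558668


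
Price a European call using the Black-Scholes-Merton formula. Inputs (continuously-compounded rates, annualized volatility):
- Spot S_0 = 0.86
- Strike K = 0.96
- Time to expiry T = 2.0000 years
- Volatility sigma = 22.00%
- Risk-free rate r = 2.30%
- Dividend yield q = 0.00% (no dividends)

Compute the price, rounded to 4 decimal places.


Answer: Price = 0.0837

Derivation:
d1 = (ln(S/K) + (r - q + 0.5*sigma^2) * T) / (sigma * sqrt(T)) = -0.05014318
d2 = d1 - sigma * sqrt(T) = -0.36127016
exp(-rT) = 0.95504196; exp(-qT) = 1.00000000
C = S_0 * exp(-qT) * N(d1) - K * exp(-rT) * N(d2)
N(d1) = 0.48000415; N(d2) = 0.35894875
C = 0.8600 * 1.00000000 * 0.48000415 - 0.9600 * 0.95504196 * 0.35894875 = 0.0837


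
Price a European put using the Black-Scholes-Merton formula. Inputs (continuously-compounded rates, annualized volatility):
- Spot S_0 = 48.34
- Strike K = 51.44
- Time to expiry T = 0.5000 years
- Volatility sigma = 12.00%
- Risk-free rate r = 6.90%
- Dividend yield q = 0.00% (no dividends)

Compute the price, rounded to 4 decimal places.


d1 = (ln(S/K) + (r - q + 0.5*sigma^2) * T) / (sigma * sqrt(T)) = -0.28351098
d2 = d1 - sigma * sqrt(T) = -0.36836380
exp(-rT) = 0.96608834; exp(-qT) = 1.00000000
P = K * exp(-rT) * N(-d2) - S_0 * exp(-qT) * N(-d1)
N(-d1) = 0.61160742; N(-d2) = 0.64369901
P = 51.4400 * 0.96608834 * 0.64369901 - 48.3400 * 1.00000000 * 0.61160742 = 2.4239

Answer: Price = 2.4239


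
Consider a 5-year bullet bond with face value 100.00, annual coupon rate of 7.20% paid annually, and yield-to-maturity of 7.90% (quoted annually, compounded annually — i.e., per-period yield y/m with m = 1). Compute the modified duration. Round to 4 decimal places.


Answer: Modified duration = 4.0426

Derivation:
Coupon per period c = face * coupon_rate / m = 7.200000
Periods per year m = 1; per-period yield y/m = 0.079000
Number of cashflows N = 5
Cashflows (t years, CF_t, discount factor 1/(1+y/m)^(m*t), PV):
  t = 1.0000: CF_t = 7.200000, DF = 0.926784, PV = 6.672845
  t = 2.0000: CF_t = 7.200000, DF = 0.858929, PV = 6.184287
  t = 3.0000: CF_t = 7.200000, DF = 0.796041, PV = 5.731498
  t = 4.0000: CF_t = 7.200000, DF = 0.737758, PV = 5.311861
  t = 5.0000: CF_t = 107.200000, DF = 0.683743, PV = 73.297230
Price P = sum_t PV_t = 97.197721
First compute Macaulay numerator sum_t t * PV_t:
  t * PV_t at t = 1.0000: 6.672845
  t * PV_t at t = 2.0000: 12.368573
  t * PV_t at t = 3.0000: 17.194495
  t * PV_t at t = 4.0000: 21.247445
  t * PV_t at t = 5.0000: 366.486150
Macaulay duration D = 423.969507 / 97.197721 = 4.361928
Modified duration = D / (1 + y/m) = 4.361928 / (1 + 0.079000) = 4.042566


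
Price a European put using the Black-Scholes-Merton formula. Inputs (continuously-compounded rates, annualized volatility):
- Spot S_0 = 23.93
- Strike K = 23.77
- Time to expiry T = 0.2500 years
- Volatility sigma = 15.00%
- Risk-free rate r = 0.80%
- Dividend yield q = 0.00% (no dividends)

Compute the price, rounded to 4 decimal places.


Answer: Price = 0.6138

Derivation:
d1 = (ln(S/K) + (r - q + 0.5*sigma^2) * T) / (sigma * sqrt(T)) = 0.15361494
d2 = d1 - sigma * sqrt(T) = 0.07861494
exp(-rT) = 0.99800200; exp(-qT) = 1.00000000
P = K * exp(-rT) * N(-d2) - S_0 * exp(-qT) * N(-d1)
N(-d1) = 0.43895668; N(-d2) = 0.46866945
P = 23.7700 * 0.99800200 * 0.46866945 - 23.9300 * 1.00000000 * 0.43895668 = 0.6138


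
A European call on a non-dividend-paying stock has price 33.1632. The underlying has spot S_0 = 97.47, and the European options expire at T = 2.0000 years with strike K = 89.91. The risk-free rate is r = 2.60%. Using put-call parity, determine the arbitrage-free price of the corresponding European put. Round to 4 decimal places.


Answer: Put price = 21.0474

Derivation:
Put-call parity: C - P = S_0 * exp(-qT) - K * exp(-rT).
S_0 * exp(-qT) = 97.4700 * 1.00000000 = 97.47000000
K * exp(-rT) = 89.9100 * 0.94932887 = 85.35415842
P = C - S*exp(-qT) + K*exp(-rT)
P = 33.1632 - 97.47000000 + 85.35415842 = 21.0474


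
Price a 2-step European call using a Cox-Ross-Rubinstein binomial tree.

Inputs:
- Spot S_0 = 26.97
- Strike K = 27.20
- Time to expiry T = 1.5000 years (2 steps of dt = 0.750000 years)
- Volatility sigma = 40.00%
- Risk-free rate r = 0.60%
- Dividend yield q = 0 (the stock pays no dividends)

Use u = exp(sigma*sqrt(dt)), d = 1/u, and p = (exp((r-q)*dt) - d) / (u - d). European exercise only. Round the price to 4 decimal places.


Answer: Price = V(0,0) = 4.6857

Derivation:
dt = T/N = 0.750000
u = exp(sigma*sqrt(dt)) = 1.413982; d = 1/u = 0.707222
p = (exp((r-q)*dt) - d) / (u - d) = 0.420635
Discount per step: exp(-r*dt) = 0.995510
Stock lattice S(k, i) with i counting down-moves:
  k=0: S(0,0) = 26.9700
  k=1: S(1,0) = 38.1351; S(1,1) = 19.0738
  k=2: S(2,0) = 53.9224; S(2,1) = 26.9700; S(2,2) = 13.4894
Terminal payoffs V(N, i) = max(S_T - K, 0):
  V(2,0) = 26.722372; V(2,1) = 0.000000; V(2,2) = 0.000000
Backward induction: V(k, i) = exp(-r*dt) * [p * V(k+1, i) + (1-p) * V(k+1, i+1)].
  V(1,0) = exp(-r*dt) * [p*26.722372 + (1-p)*0.000000] = 11.189888
  V(1,1) = exp(-r*dt) * [p*0.000000 + (1-p)*0.000000] = 0.000000
  V(0,0) = exp(-r*dt) * [p*11.189888 + (1-p)*0.000000] = 4.685721


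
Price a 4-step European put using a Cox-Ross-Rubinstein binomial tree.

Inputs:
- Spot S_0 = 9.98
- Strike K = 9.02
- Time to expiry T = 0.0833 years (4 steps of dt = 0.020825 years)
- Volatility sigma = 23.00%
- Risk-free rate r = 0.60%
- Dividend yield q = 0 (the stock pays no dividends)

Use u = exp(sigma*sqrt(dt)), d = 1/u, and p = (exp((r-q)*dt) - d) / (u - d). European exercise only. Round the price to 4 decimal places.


dt = T/N = 0.020825
u = exp(sigma*sqrt(dt)) = 1.033748; d = 1/u = 0.967354
p = (exp((r-q)*dt) - d) / (u - d) = 0.493585
Discount per step: exp(-r*dt) = 0.999875
Stock lattice S(k, i) with i counting down-moves:
  k=0: S(0,0) = 9.9800
  k=1: S(1,0) = 10.3168; S(1,1) = 9.6542
  k=2: S(2,0) = 10.6650; S(2,1) = 9.9800; S(2,2) = 9.3390
  k=3: S(3,0) = 11.0249; S(3,1) = 10.3168; S(3,2) = 9.6542; S(3,3) = 9.0341
  k=4: S(4,0) = 11.3970; S(4,1) = 10.6650; S(4,2) = 9.9800; S(4,3) = 9.3390; S(4,4) = 8.7392
Terminal payoffs V(N, i) = max(K - S_T, 0):
  V(4,0) = 0.000000; V(4,1) = 0.000000; V(4,2) = 0.000000; V(4,3) = 0.000000; V(4,4) = 0.280796
Backward induction: V(k, i) = exp(-r*dt) * [p * V(k+1, i) + (1-p) * V(k+1, i+1)].
  V(3,0) = exp(-r*dt) * [p*0.000000 + (1-p)*0.000000] = 0.000000
  V(3,1) = exp(-r*dt) * [p*0.000000 + (1-p)*0.000000] = 0.000000
  V(3,2) = exp(-r*dt) * [p*0.000000 + (1-p)*0.000000] = 0.000000
  V(3,3) = exp(-r*dt) * [p*0.000000 + (1-p)*0.280796] = 0.142182
  V(2,0) = exp(-r*dt) * [p*0.000000 + (1-p)*0.000000] = 0.000000
  V(2,1) = exp(-r*dt) * [p*0.000000 + (1-p)*0.000000] = 0.000000
  V(2,2) = exp(-r*dt) * [p*0.000000 + (1-p)*0.142182] = 0.071994
  V(1,0) = exp(-r*dt) * [p*0.000000 + (1-p)*0.000000] = 0.000000
  V(1,1) = exp(-r*dt) * [p*0.000000 + (1-p)*0.071994] = 0.036454
  V(0,0) = exp(-r*dt) * [p*0.000000 + (1-p)*0.036454] = 0.018459

Answer: Price = V(0,0) = 0.0185


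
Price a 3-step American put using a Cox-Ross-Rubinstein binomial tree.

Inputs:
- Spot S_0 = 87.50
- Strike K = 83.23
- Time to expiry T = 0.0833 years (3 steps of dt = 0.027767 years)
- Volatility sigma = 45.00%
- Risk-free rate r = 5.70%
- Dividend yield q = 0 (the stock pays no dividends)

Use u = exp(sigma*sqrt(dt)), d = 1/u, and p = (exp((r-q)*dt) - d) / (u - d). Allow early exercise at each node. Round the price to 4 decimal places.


dt = T/N = 0.027767
u = exp(sigma*sqrt(dt)) = 1.077868; d = 1/u = 0.927757
p = (exp((r-q)*dt) - d) / (u - d) = 0.491814
Discount per step: exp(-r*dt) = 0.998419
Stock lattice S(k, i) with i counting down-moves:
  k=0: S(0,0) = 87.5000
  k=1: S(1,0) = 94.3134; S(1,1) = 81.1788
  k=2: S(2,0) = 101.6574; S(2,1) = 87.5000; S(2,2) = 75.3142
  k=3: S(3,0) = 109.5733; S(3,1) = 94.3134; S(3,2) = 81.1788; S(3,3) = 69.8733
Terminal payoffs V(N, i) = max(K - S_T, 0):
  V(3,0) = 0.000000; V(3,1) = 0.000000; V(3,2) = 2.051227; V(3,3) = 13.356686
Backward induction: V(k, i) = exp(-r*dt) * [p * V(k+1, i) + (1-p) * V(k+1, i+1)]; then take max(V_cont, immediate exercise) for American.
  V(2,0) = exp(-r*dt) * [p*0.000000 + (1-p)*0.000000] = 0.000000; exercise = 0.000000; V(2,0) = max -> 0.000000
  V(2,1) = exp(-r*dt) * [p*0.000000 + (1-p)*2.051227] = 1.040756; exercise = 0.000000; V(2,1) = max -> 1.040756
  V(2,2) = exp(-r*dt) * [p*2.051227 + (1-p)*13.356686] = 7.784169; exercise = 7.915792; V(2,2) = max -> 7.915792
  V(1,0) = exp(-r*dt) * [p*0.000000 + (1-p)*1.040756] = 0.528061; exercise = 0.000000; V(1,0) = max -> 0.528061
  V(1,1) = exp(-r*dt) * [p*1.040756 + (1-p)*7.915792] = 4.527379; exercise = 2.051227; V(1,1) = max -> 4.527379
  V(0,0) = exp(-r*dt) * [p*0.528061 + (1-p)*4.527379] = 2.556407; exercise = 0.000000; V(0,0) = max -> 2.556407

Answer: Price = V(0,0) = 2.5564


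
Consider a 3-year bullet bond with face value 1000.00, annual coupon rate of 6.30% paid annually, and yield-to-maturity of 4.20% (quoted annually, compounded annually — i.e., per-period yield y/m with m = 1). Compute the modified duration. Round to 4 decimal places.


Coupon per period c = face * coupon_rate / m = 63.000000
Periods per year m = 1; per-period yield y/m = 0.042000
Number of cashflows N = 3
Cashflows (t years, CF_t, discount factor 1/(1+y/m)^(m*t), PV):
  t = 1.0000: CF_t = 63.000000, DF = 0.959693, PV = 60.460653
  t = 2.0000: CF_t = 63.000000, DF = 0.921010, PV = 58.023659
  t = 3.0000: CF_t = 1063.000000, DF = 0.883887, PV = 939.572090
Price P = sum_t PV_t = 1058.056402
First compute Macaulay numerator sum_t t * PV_t:
  t * PV_t at t = 1.0000: 60.460653
  t * PV_t at t = 2.0000: 116.047318
  t * PV_t at t = 3.0000: 2818.716270
Macaulay duration D = 2995.224241 / 1058.056402 = 2.830874
Modified duration = D / (1 + y/m) = 2.830874 / (1 + 0.042000) = 2.716770

Answer: Modified duration = 2.7168
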